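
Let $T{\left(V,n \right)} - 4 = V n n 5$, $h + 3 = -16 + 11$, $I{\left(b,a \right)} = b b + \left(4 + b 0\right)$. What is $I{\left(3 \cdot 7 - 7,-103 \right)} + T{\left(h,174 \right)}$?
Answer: $-1210836$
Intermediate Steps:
$I{\left(b,a \right)} = 4 + b^{2}$ ($I{\left(b,a \right)} = b^{2} + \left(4 + 0\right) = b^{2} + 4 = 4 + b^{2}$)
$h = -8$ ($h = -3 + \left(-16 + 11\right) = -3 - 5 = -8$)
$T{\left(V,n \right)} = 4 + 5 V n^{2}$ ($T{\left(V,n \right)} = 4 + V n n 5 = 4 + V n^{2} \cdot 5 = 4 + 5 V n^{2}$)
$I{\left(3 \cdot 7 - 7,-103 \right)} + T{\left(h,174 \right)} = \left(4 + \left(3 \cdot 7 - 7\right)^{2}\right) + \left(4 + 5 \left(-8\right) 174^{2}\right) = \left(4 + \left(21 - 7\right)^{2}\right) + \left(4 + 5 \left(-8\right) 30276\right) = \left(4 + 14^{2}\right) + \left(4 - 1211040\right) = \left(4 + 196\right) - 1211036 = 200 - 1211036 = -1210836$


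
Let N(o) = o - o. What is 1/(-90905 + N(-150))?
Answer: -1/90905 ≈ -1.1000e-5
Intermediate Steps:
N(o) = 0
1/(-90905 + N(-150)) = 1/(-90905 + 0) = 1/(-90905) = -1/90905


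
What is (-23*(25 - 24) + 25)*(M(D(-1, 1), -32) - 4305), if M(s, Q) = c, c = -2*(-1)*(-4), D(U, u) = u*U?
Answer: -8626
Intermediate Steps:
D(U, u) = U*u
c = -8 (c = 2*(-4) = -8)
M(s, Q) = -8
(-23*(25 - 24) + 25)*(M(D(-1, 1), -32) - 4305) = (-23*(25 - 24) + 25)*(-8 - 4305) = (-23*1 + 25)*(-4313) = (-23 + 25)*(-4313) = 2*(-4313) = -8626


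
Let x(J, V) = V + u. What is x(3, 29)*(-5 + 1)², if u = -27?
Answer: 32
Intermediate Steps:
x(J, V) = -27 + V (x(J, V) = V - 27 = -27 + V)
x(3, 29)*(-5 + 1)² = (-27 + 29)*(-5 + 1)² = 2*(-4)² = 2*16 = 32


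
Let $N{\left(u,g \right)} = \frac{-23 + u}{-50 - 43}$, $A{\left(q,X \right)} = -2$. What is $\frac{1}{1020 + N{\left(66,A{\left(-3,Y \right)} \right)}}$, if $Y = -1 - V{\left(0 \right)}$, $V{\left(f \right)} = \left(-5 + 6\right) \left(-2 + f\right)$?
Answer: $\frac{93}{94817} \approx 0.00098084$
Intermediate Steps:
$V{\left(f \right)} = -2 + f$ ($V{\left(f \right)} = 1 \left(-2 + f\right) = -2 + f$)
$Y = 1$ ($Y = -1 - \left(-2 + 0\right) = -1 - -2 = -1 + 2 = 1$)
$N{\left(u,g \right)} = \frac{23}{93} - \frac{u}{93}$ ($N{\left(u,g \right)} = \frac{-23 + u}{-93} = \left(-23 + u\right) \left(- \frac{1}{93}\right) = \frac{23}{93} - \frac{u}{93}$)
$\frac{1}{1020 + N{\left(66,A{\left(-3,Y \right)} \right)}} = \frac{1}{1020 + \left(\frac{23}{93} - \frac{22}{31}\right)} = \frac{1}{1020 - \frac{43}{93}} = \frac{1}{\frac{94817}{93}} = \frac{93}{94817}$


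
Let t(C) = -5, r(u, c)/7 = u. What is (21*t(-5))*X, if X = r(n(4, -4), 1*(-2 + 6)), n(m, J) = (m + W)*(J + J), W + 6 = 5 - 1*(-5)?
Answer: 47040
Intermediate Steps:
W = 4 (W = -6 + (5 - 1*(-5)) = -6 + (5 + 5) = -6 + 10 = 4)
n(m, J) = 2*J*(4 + m) (n(m, J) = (m + 4)*(J + J) = (4 + m)*(2*J) = 2*J*(4 + m))
r(u, c) = 7*u
X = -448 (X = 7*(2*(-4)*(4 + 4)) = 7*(2*(-4)*8) = 7*(-64) = -448)
(21*t(-5))*X = (21*(-5))*(-448) = -105*(-448) = 47040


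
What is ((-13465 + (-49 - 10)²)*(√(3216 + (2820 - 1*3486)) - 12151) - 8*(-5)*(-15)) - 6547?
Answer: 121308437 - 49920*√102 ≈ 1.2080e+8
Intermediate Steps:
((-13465 + (-49 - 10)²)*(√(3216 + (2820 - 1*3486)) - 12151) - 8*(-5)*(-15)) - 6547 = ((-13465 + (-59)²)*(√(3216 + (2820 - 3486)) - 12151) + 40*(-15)) - 6547 = ((-13465 + 3481)*(√(3216 - 666) - 12151) - 600) - 6547 = (-9984*(√2550 - 12151) - 600) - 6547 = (-9984*(5*√102 - 12151) - 600) - 6547 = (-9984*(-12151 + 5*√102) - 600) - 6547 = ((121315584 - 49920*√102) - 600) - 6547 = (121314984 - 49920*√102) - 6547 = 121308437 - 49920*√102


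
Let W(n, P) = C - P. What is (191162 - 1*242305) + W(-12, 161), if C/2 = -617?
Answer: -52538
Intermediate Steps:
C = -1234 (C = 2*(-617) = -1234)
W(n, P) = -1234 - P
(191162 - 1*242305) + W(-12, 161) = (191162 - 1*242305) + (-1234 - 1*161) = (191162 - 242305) + (-1234 - 161) = -51143 - 1395 = -52538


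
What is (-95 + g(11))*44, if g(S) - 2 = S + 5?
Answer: -3388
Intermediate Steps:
g(S) = 7 + S (g(S) = 2 + (S + 5) = 2 + (5 + S) = 7 + S)
(-95 + g(11))*44 = (-95 + (7 + 11))*44 = (-95 + 18)*44 = -77*44 = -3388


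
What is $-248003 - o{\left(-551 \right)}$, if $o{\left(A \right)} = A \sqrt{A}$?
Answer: $-248003 + 551 i \sqrt{551} \approx -2.48 \cdot 10^{5} + 12934.0 i$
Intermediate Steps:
$o{\left(A \right)} = A^{\frac{3}{2}}$
$-248003 - o{\left(-551 \right)} = -248003 - \left(-551\right)^{\frac{3}{2}} = -248003 - - 551 i \sqrt{551} = -248003 + 551 i \sqrt{551}$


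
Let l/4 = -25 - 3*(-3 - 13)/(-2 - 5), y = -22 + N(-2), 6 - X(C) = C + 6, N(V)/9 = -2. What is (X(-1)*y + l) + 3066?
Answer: 20290/7 ≈ 2898.6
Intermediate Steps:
N(V) = -18 (N(V) = 9*(-2) = -18)
X(C) = -C (X(C) = 6 - (C + 6) = 6 - (6 + C) = 6 + (-6 - C) = -C)
y = -40 (y = -22 - 18 = -40)
l = -892/7 (l = 4*(-25 - 3*(-3 - 13)/(-2 - 5)) = 4*(-25 - (-48)/(-7)) = 4*(-25 - (-48)*(-1)/7) = 4*(-25 - 3*16/7) = 4*(-25 - 48/7) = 4*(-223/7) = -892/7 ≈ -127.43)
(X(-1)*y + l) + 3066 = (-1*(-1)*(-40) - 892/7) + 3066 = (1*(-40) - 892/7) + 3066 = (-40 - 892/7) + 3066 = -1172/7 + 3066 = 20290/7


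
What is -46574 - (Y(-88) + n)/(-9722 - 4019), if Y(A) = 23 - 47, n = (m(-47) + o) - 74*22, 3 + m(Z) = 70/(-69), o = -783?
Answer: -44158328338/948129 ≈ -46574.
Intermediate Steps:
m(Z) = -277/69 (m(Z) = -3 + 70/(-69) = -3 + 70*(-1/69) = -3 - 70/69 = -277/69)
n = -166636/69 (n = (-277/69 - 783) - 74*22 = -54304/69 - 1628 = -166636/69 ≈ -2415.0)
Y(A) = -24
-46574 - (Y(-88) + n)/(-9722 - 4019) = -46574 - (-24 - 166636/69)/(-9722 - 4019) = -46574 - (-168292)/(69*(-13741)) = -46574 - (-168292)*(-1)/(69*13741) = -46574 - 1*168292/948129 = -46574 - 168292/948129 = -44158328338/948129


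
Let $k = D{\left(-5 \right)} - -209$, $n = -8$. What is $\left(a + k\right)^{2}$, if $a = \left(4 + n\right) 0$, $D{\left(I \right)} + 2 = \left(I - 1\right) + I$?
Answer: $38416$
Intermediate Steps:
$D{\left(I \right)} = -3 + 2 I$ ($D{\left(I \right)} = -2 + \left(\left(I - 1\right) + I\right) = -2 + \left(\left(-1 + I\right) + I\right) = -2 + \left(-1 + 2 I\right) = -3 + 2 I$)
$k = 196$ ($k = \left(-3 + 2 \left(-5\right)\right) - -209 = \left(-3 - 10\right) + 209 = -13 + 209 = 196$)
$a = 0$ ($a = \left(4 - 8\right) 0 = \left(-4\right) 0 = 0$)
$\left(a + k\right)^{2} = \left(0 + 196\right)^{2} = 196^{2} = 38416$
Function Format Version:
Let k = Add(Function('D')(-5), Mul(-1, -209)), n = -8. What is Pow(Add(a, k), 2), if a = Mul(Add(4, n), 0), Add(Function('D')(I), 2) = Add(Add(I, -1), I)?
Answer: 38416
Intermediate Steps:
Function('D')(I) = Add(-3, Mul(2, I)) (Function('D')(I) = Add(-2, Add(Add(I, -1), I)) = Add(-2, Add(Add(-1, I), I)) = Add(-2, Add(-1, Mul(2, I))) = Add(-3, Mul(2, I)))
k = 196 (k = Add(Add(-3, Mul(2, -5)), Mul(-1, -209)) = Add(Add(-3, -10), 209) = Add(-13, 209) = 196)
a = 0 (a = Mul(Add(4, -8), 0) = Mul(-4, 0) = 0)
Pow(Add(a, k), 2) = Pow(Add(0, 196), 2) = Pow(196, 2) = 38416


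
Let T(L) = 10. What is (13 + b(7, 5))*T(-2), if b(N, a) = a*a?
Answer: 380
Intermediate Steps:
b(N, a) = a²
(13 + b(7, 5))*T(-2) = (13 + 5²)*10 = (13 + 25)*10 = 38*10 = 380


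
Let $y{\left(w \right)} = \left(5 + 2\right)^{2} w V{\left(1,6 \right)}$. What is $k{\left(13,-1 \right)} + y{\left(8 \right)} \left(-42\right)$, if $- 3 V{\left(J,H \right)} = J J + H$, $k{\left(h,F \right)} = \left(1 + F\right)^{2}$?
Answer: $38416$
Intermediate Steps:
$V{\left(J,H \right)} = - \frac{H}{3} - \frac{J^{2}}{3}$ ($V{\left(J,H \right)} = - \frac{J J + H}{3} = - \frac{J^{2} + H}{3} = - \frac{H + J^{2}}{3} = - \frac{H}{3} - \frac{J^{2}}{3}$)
$y{\left(w \right)} = - \frac{343 w}{3}$ ($y{\left(w \right)} = \left(5 + 2\right)^{2} w \left(\left(- \frac{1}{3}\right) 6 - \frac{1^{2}}{3}\right) = 7^{2} w \left(-2 - \frac{1}{3}\right) = 49 w \left(-2 - \frac{1}{3}\right) = 49 w \left(- \frac{7}{3}\right) = - \frac{343 w}{3}$)
$k{\left(13,-1 \right)} + y{\left(8 \right)} \left(-42\right) = \left(1 - 1\right)^{2} + \left(- \frac{343}{3}\right) 8 \left(-42\right) = 0^{2} - -38416 = 0 + 38416 = 38416$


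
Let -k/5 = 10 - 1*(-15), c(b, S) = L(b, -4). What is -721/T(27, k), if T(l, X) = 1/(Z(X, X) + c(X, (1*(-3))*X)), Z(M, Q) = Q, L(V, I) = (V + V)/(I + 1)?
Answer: 90125/3 ≈ 30042.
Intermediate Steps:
L(V, I) = 2*V/(1 + I) (L(V, I) = (2*V)/(1 + I) = 2*V/(1 + I))
c(b, S) = -2*b/3 (c(b, S) = 2*b/(1 - 4) = 2*b/(-3) = 2*b*(-⅓) = -2*b/3)
k = -125 (k = -5*(10 - 1*(-15)) = -5*(10 + 15) = -5*25 = -125)
T(l, X) = 3/X (T(l, X) = 1/(X - 2*X/3) = 1/(X/3) = 3/X)
-721/T(27, k) = -721/(3/(-125)) = -721/(3*(-1/125)) = -721/(-3/125) = -721*(-125/3) = 90125/3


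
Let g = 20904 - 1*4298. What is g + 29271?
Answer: 45877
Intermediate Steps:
g = 16606 (g = 20904 - 4298 = 16606)
g + 29271 = 16606 + 29271 = 45877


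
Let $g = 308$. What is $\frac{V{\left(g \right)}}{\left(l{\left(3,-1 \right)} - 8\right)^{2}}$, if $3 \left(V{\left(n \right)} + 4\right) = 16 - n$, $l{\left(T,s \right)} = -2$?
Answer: $- \frac{76}{75} \approx -1.0133$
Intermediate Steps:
$V{\left(n \right)} = \frac{4}{3} - \frac{n}{3}$ ($V{\left(n \right)} = -4 + \frac{16 - n}{3} = -4 - \left(- \frac{16}{3} + \frac{n}{3}\right) = \frac{4}{3} - \frac{n}{3}$)
$\frac{V{\left(g \right)}}{\left(l{\left(3,-1 \right)} - 8\right)^{2}} = \frac{\frac{4}{3} - \frac{308}{3}}{\left(-2 - 8\right)^{2}} = \frac{\frac{4}{3} - \frac{308}{3}}{\left(-10\right)^{2}} = - \frac{304}{3 \cdot 100} = \left(- \frac{304}{3}\right) \frac{1}{100} = - \frac{76}{75}$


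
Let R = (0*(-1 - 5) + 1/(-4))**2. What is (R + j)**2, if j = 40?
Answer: 410881/256 ≈ 1605.0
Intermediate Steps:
R = 1/16 (R = (0*(-6) - 1/4)**2 = (0 - 1/4)**2 = (-1/4)**2 = 1/16 ≈ 0.062500)
(R + j)**2 = (1/16 + 40)**2 = (641/16)**2 = 410881/256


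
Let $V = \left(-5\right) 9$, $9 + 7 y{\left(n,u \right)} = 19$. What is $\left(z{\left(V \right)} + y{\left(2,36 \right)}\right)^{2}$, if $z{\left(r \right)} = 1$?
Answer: $\frac{289}{49} \approx 5.898$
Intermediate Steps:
$y{\left(n,u \right)} = \frac{10}{7}$ ($y{\left(n,u \right)} = - \frac{9}{7} + \frac{1}{7} \cdot 19 = - \frac{9}{7} + \frac{19}{7} = \frac{10}{7}$)
$V = -45$
$\left(z{\left(V \right)} + y{\left(2,36 \right)}\right)^{2} = \left(1 + \frac{10}{7}\right)^{2} = \left(\frac{17}{7}\right)^{2} = \frac{289}{49}$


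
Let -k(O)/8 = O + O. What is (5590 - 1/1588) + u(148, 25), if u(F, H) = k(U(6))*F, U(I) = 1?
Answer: 5116535/1588 ≈ 3222.0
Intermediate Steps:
k(O) = -16*O (k(O) = -8*(O + O) = -16*O)
u(F, H) = -16*F (u(F, H) = (-16*1)*F = -16*F)
(5590 - 1/1588) + u(148, 25) = (5590 - 1/1588) - 16*148 = (5590 - 1*1/1588) - 2368 = (5590 - 1/1588) - 2368 = 8876919/1588 - 2368 = 5116535/1588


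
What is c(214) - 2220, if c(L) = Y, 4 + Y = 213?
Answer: -2011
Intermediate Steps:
Y = 209 (Y = -4 + 213 = 209)
c(L) = 209
c(214) - 2220 = 209 - 2220 = -2011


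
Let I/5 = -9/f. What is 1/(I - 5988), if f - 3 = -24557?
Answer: -24554/147029307 ≈ -0.00016700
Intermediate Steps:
f = -24554 (f = 3 - 24557 = -24554)
I = 45/24554 (I = 5*(-9/(-24554)) = 5*(-9*(-1/24554)) = 5*(9/24554) = 45/24554 ≈ 0.0018327)
1/(I - 5988) = 1/(45/24554 - 5988) = 1/(-147029307/24554) = -24554/147029307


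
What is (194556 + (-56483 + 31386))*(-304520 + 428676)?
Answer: 21039351604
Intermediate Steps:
(194556 + (-56483 + 31386))*(-304520 + 428676) = (194556 - 25097)*124156 = 169459*124156 = 21039351604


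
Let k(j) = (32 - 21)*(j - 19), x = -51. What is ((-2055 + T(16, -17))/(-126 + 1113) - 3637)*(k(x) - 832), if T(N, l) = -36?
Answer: 1918026540/329 ≈ 5.8299e+6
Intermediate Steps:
k(j) = -209 + 11*j (k(j) = 11*(-19 + j) = -209 + 11*j)
((-2055 + T(16, -17))/(-126 + 1113) - 3637)*(k(x) - 832) = ((-2055 - 36)/(-126 + 1113) - 3637)*((-209 + 11*(-51)) - 832) = (-2091/987 - 3637)*((-209 - 561) - 832) = (-2091*1/987 - 3637)*(-770 - 832) = (-697/329 - 3637)*(-1602) = -1197270/329*(-1602) = 1918026540/329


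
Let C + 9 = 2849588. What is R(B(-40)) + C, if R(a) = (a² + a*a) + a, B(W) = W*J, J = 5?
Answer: 2929379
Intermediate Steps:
B(W) = 5*W (B(W) = W*5 = 5*W)
R(a) = a + 2*a² (R(a) = (a² + a²) + a = 2*a² + a = a + 2*a²)
C = 2849579 (C = -9 + 2849588 = 2849579)
R(B(-40)) + C = (5*(-40))*(1 + 2*(5*(-40))) + 2849579 = -200*(1 + 2*(-200)) + 2849579 = -200*(1 - 400) + 2849579 = -200*(-399) + 2849579 = 79800 + 2849579 = 2929379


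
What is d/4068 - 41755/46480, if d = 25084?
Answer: 7114607/1350576 ≈ 5.2678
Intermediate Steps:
d/4068 - 41755/46480 = 25084/4068 - 41755/46480 = 25084*(1/4068) - 41755*1/46480 = 6271/1017 - 1193/1328 = 7114607/1350576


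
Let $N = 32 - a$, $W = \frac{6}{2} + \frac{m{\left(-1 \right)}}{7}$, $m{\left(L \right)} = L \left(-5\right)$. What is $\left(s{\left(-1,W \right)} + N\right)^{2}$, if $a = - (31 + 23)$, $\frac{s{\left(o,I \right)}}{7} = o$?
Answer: $6241$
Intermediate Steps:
$m{\left(L \right)} = - 5 L$
$W = \frac{26}{7}$ ($W = \frac{6}{2} + \frac{\left(-5\right) \left(-1\right)}{7} = 6 \cdot \frac{1}{2} + 5 \cdot \frac{1}{7} = 3 + \frac{5}{7} = \frac{26}{7} \approx 3.7143$)
$s{\left(o,I \right)} = 7 o$
$a = -54$ ($a = \left(-1\right) 54 = -54$)
$N = 86$ ($N = 32 - -54 = 32 + 54 = 86$)
$\left(s{\left(-1,W \right)} + N\right)^{2} = \left(7 \left(-1\right) + 86\right)^{2} = \left(-7 + 86\right)^{2} = 79^{2} = 6241$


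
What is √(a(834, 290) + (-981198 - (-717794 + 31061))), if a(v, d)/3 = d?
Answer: 23*I*√555 ≈ 541.84*I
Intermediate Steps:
a(v, d) = 3*d
√(a(834, 290) + (-981198 - (-717794 + 31061))) = √(3*290 + (-981198 - (-717794 + 31061))) = √(870 + (-981198 - 1*(-686733))) = √(870 + (-981198 + 686733)) = √(870 - 294465) = √(-293595) = 23*I*√555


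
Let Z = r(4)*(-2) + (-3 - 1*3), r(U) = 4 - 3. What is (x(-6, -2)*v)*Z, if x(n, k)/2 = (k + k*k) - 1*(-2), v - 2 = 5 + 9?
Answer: -1024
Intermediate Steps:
r(U) = 1
v = 16 (v = 2 + (5 + 9) = 2 + 14 = 16)
x(n, k) = 4 + 2*k + 2*k² (x(n, k) = 2*((k + k*k) - 1*(-2)) = 2*((k + k²) + 2) = 2*(2 + k + k²) = 4 + 2*k + 2*k²)
Z = -8 (Z = 1*(-2) + (-3 - 1*3) = -2 + (-3 - 3) = -2 - 6 = -8)
(x(-6, -2)*v)*Z = ((4 + 2*(-2) + 2*(-2)²)*16)*(-8) = ((4 - 4 + 2*4)*16)*(-8) = ((4 - 4 + 8)*16)*(-8) = (8*16)*(-8) = 128*(-8) = -1024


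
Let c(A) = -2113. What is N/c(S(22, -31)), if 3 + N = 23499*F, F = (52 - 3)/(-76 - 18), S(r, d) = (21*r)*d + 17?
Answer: 1151733/198622 ≈ 5.7986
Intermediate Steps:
S(r, d) = 17 + 21*d*r (S(r, d) = 21*d*r + 17 = 17 + 21*d*r)
F = -49/94 (F = 49/(-94) = 49*(-1/94) = -49/94 ≈ -0.52128)
N = -1151733/94 (N = -3 + 23499*(-49/94) = -3 - 1151451/94 = -1151733/94 ≈ -12252.)
N/c(S(22, -31)) = -1151733/94/(-2113) = -1151733/94*(-1/2113) = 1151733/198622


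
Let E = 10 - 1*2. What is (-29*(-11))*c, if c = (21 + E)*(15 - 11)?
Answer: 37004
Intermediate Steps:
E = 8 (E = 10 - 2 = 8)
c = 116 (c = (21 + 8)*(15 - 11) = 29*4 = 116)
(-29*(-11))*c = -29*(-11)*116 = 319*116 = 37004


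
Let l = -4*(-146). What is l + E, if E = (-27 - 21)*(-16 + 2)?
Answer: 1256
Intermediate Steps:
E = 672 (E = -48*(-14) = 672)
l = 584
l + E = 584 + 672 = 1256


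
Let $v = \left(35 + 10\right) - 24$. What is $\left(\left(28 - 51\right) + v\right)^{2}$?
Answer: $4$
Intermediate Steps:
$v = 21$ ($v = 45 - 24 = 21$)
$\left(\left(28 - 51\right) + v\right)^{2} = \left(\left(28 - 51\right) + 21\right)^{2} = \left(-23 + 21\right)^{2} = \left(-2\right)^{2} = 4$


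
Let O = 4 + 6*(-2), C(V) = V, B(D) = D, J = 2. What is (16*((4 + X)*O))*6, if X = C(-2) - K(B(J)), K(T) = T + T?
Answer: 1536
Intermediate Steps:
K(T) = 2*T
O = -8 (O = 4 - 12 = -8)
X = -6 (X = -2 - 2*2 = -2 - 1*4 = -2 - 4 = -6)
(16*((4 + X)*O))*6 = (16*((4 - 6)*(-8)))*6 = (16*(-2*(-8)))*6 = (16*16)*6 = 256*6 = 1536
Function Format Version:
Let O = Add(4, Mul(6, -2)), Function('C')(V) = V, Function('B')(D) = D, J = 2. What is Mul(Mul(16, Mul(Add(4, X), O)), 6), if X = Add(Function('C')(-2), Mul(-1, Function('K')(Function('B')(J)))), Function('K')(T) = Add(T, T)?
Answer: 1536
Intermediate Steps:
Function('K')(T) = Mul(2, T)
O = -8 (O = Add(4, -12) = -8)
X = -6 (X = Add(-2, Mul(-1, Mul(2, 2))) = Add(-2, Mul(-1, 4)) = Add(-2, -4) = -6)
Mul(Mul(16, Mul(Add(4, X), O)), 6) = Mul(Mul(16, Mul(Add(4, -6), -8)), 6) = Mul(Mul(16, Mul(-2, -8)), 6) = Mul(Mul(16, 16), 6) = Mul(256, 6) = 1536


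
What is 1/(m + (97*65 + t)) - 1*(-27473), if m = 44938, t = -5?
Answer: 1407661575/51238 ≈ 27473.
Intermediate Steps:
1/(m + (97*65 + t)) - 1*(-27473) = 1/(44938 + (97*65 - 5)) - 1*(-27473) = 1/(44938 + (6305 - 5)) + 27473 = 1/(44938 + 6300) + 27473 = 1/51238 + 27473 = 1407661575/51238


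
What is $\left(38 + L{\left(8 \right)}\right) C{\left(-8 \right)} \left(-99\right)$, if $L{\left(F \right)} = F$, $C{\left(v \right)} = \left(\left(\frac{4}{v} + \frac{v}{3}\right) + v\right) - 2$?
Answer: $59961$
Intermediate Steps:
$C{\left(v \right)} = -2 + \frac{4}{v} + \frac{4 v}{3}$ ($C{\left(v \right)} = \left(\left(\frac{4}{v} + v \frac{1}{3}\right) + v\right) - 2 = \left(\left(\frac{4}{v} + \frac{v}{3}\right) + v\right) - 2 = \left(\frac{4}{v} + \frac{4 v}{3}\right) - 2 = -2 + \frac{4}{v} + \frac{4 v}{3}$)
$\left(38 + L{\left(8 \right)}\right) C{\left(-8 \right)} \left(-99\right) = \left(38 + 8\right) \left(-2 + \frac{4}{-8} + \frac{4}{3} \left(-8\right)\right) \left(-99\right) = 46 \left(-2 + 4 \left(- \frac{1}{8}\right) - \frac{32}{3}\right) \left(-99\right) = 46 \left(-2 - \frac{1}{2} - \frac{32}{3}\right) \left(-99\right) = 46 \left(- \frac{79}{6}\right) \left(-99\right) = \left(- \frac{1817}{3}\right) \left(-99\right) = 59961$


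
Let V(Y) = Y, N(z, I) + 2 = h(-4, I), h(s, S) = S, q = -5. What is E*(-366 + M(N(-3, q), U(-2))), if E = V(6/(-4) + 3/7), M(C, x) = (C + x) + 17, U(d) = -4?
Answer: 2700/7 ≈ 385.71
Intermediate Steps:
N(z, I) = -2 + I
M(C, x) = 17 + C + x
E = -15/14 (E = 6/(-4) + 3/7 = 6*(-1/4) + 3*(1/7) = -3/2 + 3/7 = -15/14 ≈ -1.0714)
E*(-366 + M(N(-3, q), U(-2))) = -15*(-366 + (17 + (-2 - 5) - 4))/14 = -15*(-366 + (17 - 7 - 4))/14 = -15*(-366 + 6)/14 = -15/14*(-360) = 2700/7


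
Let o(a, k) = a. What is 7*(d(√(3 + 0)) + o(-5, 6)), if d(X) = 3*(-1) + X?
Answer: -56 + 7*√3 ≈ -43.876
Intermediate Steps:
d(X) = -3 + X
7*(d(√(3 + 0)) + o(-5, 6)) = 7*((-3 + √(3 + 0)) - 5) = 7*((-3 + √3) - 5) = 7*(-8 + √3) = -56 + 7*√3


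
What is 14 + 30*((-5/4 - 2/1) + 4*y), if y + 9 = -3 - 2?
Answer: -3527/2 ≈ -1763.5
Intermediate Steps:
y = -14 (y = -9 + (-3 - 2) = -9 - 5 = -14)
14 + 30*((-5/4 - 2/1) + 4*y) = 14 + 30*((-5/4 - 2/1) + 4*(-14)) = 14 + 30*((-5*¼ - 2*1) - 56) = 14 + 30*((-5/4 - 2) - 56) = 14 + 30*(-13/4 - 56) = 14 + 30*(-237/4) = 14 - 3555/2 = -3527/2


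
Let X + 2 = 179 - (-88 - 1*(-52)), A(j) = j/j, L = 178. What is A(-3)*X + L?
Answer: 391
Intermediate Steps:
A(j) = 1
X = 213 (X = -2 + (179 - (-88 - 1*(-52))) = -2 + (179 - (-88 + 52)) = -2 + (179 - 1*(-36)) = -2 + (179 + 36) = -2 + 215 = 213)
A(-3)*X + L = 1*213 + 178 = 213 + 178 = 391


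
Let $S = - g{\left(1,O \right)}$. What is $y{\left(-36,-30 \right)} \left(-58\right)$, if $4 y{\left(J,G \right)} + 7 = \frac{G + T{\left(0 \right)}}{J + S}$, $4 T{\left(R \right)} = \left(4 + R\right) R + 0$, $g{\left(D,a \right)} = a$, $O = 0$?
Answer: $\frac{1073}{12} \approx 89.417$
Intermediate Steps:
$T{\left(R \right)} = \frac{R \left(4 + R\right)}{4}$ ($T{\left(R \right)} = \frac{\left(4 + R\right) R + 0}{4} = \frac{R \left(4 + R\right) + 0}{4} = \frac{R \left(4 + R\right)}{4}$)
$S = 0$ ($S = \left(-1\right) 0 = 0$)
$y{\left(J,G \right)} = - \frac{7}{4} + \frac{G}{4 J}$ ($y{\left(J,G \right)} = - \frac{7}{4} + \frac{\left(G + \frac{1}{4} \cdot 0 \left(4 + 0\right)\right) \frac{1}{J + 0}}{4} = - \frac{7}{4} + \frac{\left(G + \frac{1}{4} \cdot 0 \cdot 4\right) \frac{1}{J}}{4} = - \frac{7}{4} + \frac{\left(G + 0\right) \frac{1}{J}}{4} = - \frac{7}{4} + \frac{G \frac{1}{J}}{4} = - \frac{7}{4} + \frac{G}{4 J}$)
$y{\left(-36,-30 \right)} \left(-58\right) = \frac{-30 - -252}{4 \left(-36\right)} \left(-58\right) = \frac{1}{4} \left(- \frac{1}{36}\right) \left(-30 + 252\right) \left(-58\right) = \frac{1}{4} \left(- \frac{1}{36}\right) 222 \left(-58\right) = \left(- \frac{37}{24}\right) \left(-58\right) = \frac{1073}{12}$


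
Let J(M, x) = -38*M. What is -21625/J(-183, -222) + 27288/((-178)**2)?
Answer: -123851437/55082634 ≈ -2.2485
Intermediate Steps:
-21625/J(-183, -222) + 27288/((-178)**2) = -21625/((-38*(-183))) + 27288/((-178)**2) = -21625/6954 + 27288/31684 = -21625*1/6954 + 27288*(1/31684) = -21625/6954 + 6822/7921 = -123851437/55082634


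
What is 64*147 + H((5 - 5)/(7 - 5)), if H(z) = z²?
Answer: 9408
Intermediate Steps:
64*147 + H((5 - 5)/(7 - 5)) = 64*147 + ((5 - 5)/(7 - 5))² = 9408 + (0/2)² = 9408 + (0*(½))² = 9408 + 0² = 9408 + 0 = 9408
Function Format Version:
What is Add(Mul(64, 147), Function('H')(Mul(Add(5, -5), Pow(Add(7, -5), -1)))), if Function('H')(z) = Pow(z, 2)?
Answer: 9408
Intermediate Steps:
Add(Mul(64, 147), Function('H')(Mul(Add(5, -5), Pow(Add(7, -5), -1)))) = Add(Mul(64, 147), Pow(Mul(Add(5, -5), Pow(Add(7, -5), -1)), 2)) = Add(9408, Pow(Mul(0, Pow(2, -1)), 2)) = Add(9408, Pow(Mul(0, Rational(1, 2)), 2)) = Add(9408, Pow(0, 2)) = Add(9408, 0) = 9408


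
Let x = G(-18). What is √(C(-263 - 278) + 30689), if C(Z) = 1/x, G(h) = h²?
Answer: √9943237/18 ≈ 175.18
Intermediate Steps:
x = 324 (x = (-18)² = 324)
C(Z) = 1/324
√(C(-263 - 278) + 30689) = √(1/324 + 30689) = √(9943237/324) = √9943237/18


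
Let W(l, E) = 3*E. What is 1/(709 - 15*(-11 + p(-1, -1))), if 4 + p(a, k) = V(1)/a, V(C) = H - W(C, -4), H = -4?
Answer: 1/1054 ≈ 0.00094877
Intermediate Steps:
V(C) = 8 (V(C) = -4 - 3*(-4) = -4 - 1*(-12) = -4 + 12 = 8)
p(a, k) = -4 + 8/a
1/(709 - 15*(-11 + p(-1, -1))) = 1/(709 - 15*(-11 + (-4 + 8/(-1)))) = 1/(709 - 15*(-11 + (-4 + 8*(-1)))) = 1/(709 - 15*(-11 + (-4 - 8))) = 1/(709 - 15*(-11 - 12)) = 1/(709 - 15*(-23)) = 1/(709 + 345) = 1/1054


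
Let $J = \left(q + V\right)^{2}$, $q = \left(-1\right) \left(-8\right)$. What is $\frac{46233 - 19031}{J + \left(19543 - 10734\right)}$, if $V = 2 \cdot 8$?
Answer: $\frac{27202}{9385} \approx 2.8985$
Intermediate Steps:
$q = 8$
$V = 16$
$J = 576$ ($J = \left(8 + 16\right)^{2} = 24^{2} = 576$)
$\frac{46233 - 19031}{J + \left(19543 - 10734\right)} = \frac{46233 - 19031}{576 + \left(19543 - 10734\right)} = \frac{27202}{576 + \left(19543 - 10734\right)} = \frac{27202}{576 + 8809} = \frac{27202}{9385}$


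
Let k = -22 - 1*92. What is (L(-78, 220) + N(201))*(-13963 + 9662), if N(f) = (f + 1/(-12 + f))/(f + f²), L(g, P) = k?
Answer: 1881198695651/3836889 ≈ 4.9029e+5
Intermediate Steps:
k = -114 (k = -22 - 92 = -114)
L(g, P) = -114
N(f) = (f + 1/(-12 + f))/(f + f²)
(L(-78, 220) + N(201))*(-13963 + 9662) = (-114 + (-1 - 1*201² + 12*201)/(201*(12 - 1*201² + 11*201)))*(-13963 + 9662) = (-114 + (-1 - 1*40401 + 2412)/(201*(12 - 1*40401 + 2211)))*(-4301) = (-114 + (-1 - 40401 + 2412)/(201*(12 - 40401 + 2211)))*(-4301) = (-114 + (1/201)*(-37990)/(-38178))*(-4301) = (-114 + (1/201)*(-1/38178)*(-37990))*(-4301) = (-114 + 18995/3836889)*(-4301) = -437386351/3836889*(-4301) = 1881198695651/3836889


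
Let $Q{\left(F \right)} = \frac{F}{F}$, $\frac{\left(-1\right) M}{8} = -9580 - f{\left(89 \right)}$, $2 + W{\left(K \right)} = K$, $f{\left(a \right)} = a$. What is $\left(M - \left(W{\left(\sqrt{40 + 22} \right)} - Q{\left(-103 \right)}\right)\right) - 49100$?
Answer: $28255 - \sqrt{62} \approx 28247.0$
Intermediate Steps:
$W{\left(K \right)} = -2 + K$
$M = 77352$ ($M = - 8 \left(-9580 - 89\right) = \left(-8\right) \left(-9669\right) = 77352$)
$Q{\left(F \right)} = 1$
$\left(M - \left(W{\left(\sqrt{40 + 22} \right)} - Q{\left(-103 \right)}\right)\right) - 49100 = \left(77352 - \left(\left(-2 + \sqrt{40 + 22}\right) - 1\right)\right) - 49100 = \left(77352 - \left(\left(-2 + \sqrt{62}\right) - 1\right)\right) - 49100 = \left(77352 - \left(-3 + \sqrt{62}\right)\right) - 49100 = \left(77352 + \left(3 - \sqrt{62}\right)\right) - 49100 = \left(77355 - \sqrt{62}\right) - 49100 = 28255 - \sqrt{62}$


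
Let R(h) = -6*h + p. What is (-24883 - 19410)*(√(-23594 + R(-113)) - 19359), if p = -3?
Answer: 857468187 - 44293*I*√22919 ≈ 8.5747e+8 - 6.7055e+6*I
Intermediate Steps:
R(h) = -3 - 6*h (R(h) = -6*h - 3 = -3 - 6*h)
(-24883 - 19410)*(√(-23594 + R(-113)) - 19359) = (-24883 - 19410)*(√(-23594 + (-3 - 6*(-113))) - 19359) = -44293*(√(-23594 + (-3 + 678)) - 19359) = -44293*(√(-23594 + 675) - 19359) = -44293*(√(-22919) - 19359) = -44293*(I*√22919 - 19359) = -44293*(-19359 + I*√22919) = 857468187 - 44293*I*√22919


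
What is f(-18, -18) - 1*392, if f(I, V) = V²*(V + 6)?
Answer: -4280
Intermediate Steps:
f(I, V) = V²*(6 + V)
f(-18, -18) - 1*392 = (-18)²*(6 - 18) - 1*392 = 324*(-12) - 392 = -3888 - 392 = -4280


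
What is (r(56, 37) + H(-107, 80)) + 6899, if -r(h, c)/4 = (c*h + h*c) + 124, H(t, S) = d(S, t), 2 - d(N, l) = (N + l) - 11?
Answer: -10133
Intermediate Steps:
d(N, l) = 13 - N - l (d(N, l) = 2 - ((N + l) - 11) = 2 - (-11 + N + l) = 2 + (11 - N - l) = 13 - N - l)
H(t, S) = 13 - S - t
r(h, c) = -496 - 8*c*h (r(h, c) = -4*((c*h + h*c) + 124) = -4*((c*h + c*h) + 124) = -4*(2*c*h + 124) = -4*(124 + 2*c*h) = -496 - 8*c*h)
(r(56, 37) + H(-107, 80)) + 6899 = ((-496 - 8*37*56) + (13 - 1*80 - 1*(-107))) + 6899 = ((-496 - 16576) + (13 - 80 + 107)) + 6899 = (-17072 + 40) + 6899 = -17032 + 6899 = -10133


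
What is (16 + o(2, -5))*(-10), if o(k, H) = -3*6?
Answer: 20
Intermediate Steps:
o(k, H) = -18
(16 + o(2, -5))*(-10) = (16 - 18)*(-10) = -2*(-10) = 20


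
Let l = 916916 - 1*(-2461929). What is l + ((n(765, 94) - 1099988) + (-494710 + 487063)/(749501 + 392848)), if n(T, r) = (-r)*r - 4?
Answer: 864383880762/380783 ≈ 2.2700e+6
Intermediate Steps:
n(T, r) = -4 - r**2 (n(T, r) = -r**2 - 4 = -4 - r**2)
l = 3378845 (l = 916916 + 2461929 = 3378845)
l + ((n(765, 94) - 1099988) + (-494710 + 487063)/(749501 + 392848)) = 3378845 + (((-4 - 1*94**2) - 1099988) + (-494710 + 487063)/(749501 + 392848)) = 3378845 + (((-4 - 1*8836) - 1099988) - 7647/1142349) = 3378845 + (((-4 - 8836) - 1099988) - 7647*1/1142349) = 3378845 + ((-8840 - 1099988) - 2549/380783) = 3378845 + (-1108828 - 2549/380783) = 3378845 - 422222854873/380783 = 864383880762/380783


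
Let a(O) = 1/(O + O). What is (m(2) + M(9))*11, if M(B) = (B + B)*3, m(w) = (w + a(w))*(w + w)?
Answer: 693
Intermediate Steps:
a(O) = 1/(2*O)
m(w) = 2*w*(w + 1/(2*w)) (m(w) = (w + 1/(2*w))*(w + w) = (w + 1/(2*w))*(2*w) = 2*w*(w + 1/(2*w)))
M(B) = 6*B (M(B) = (2*B)*3 = 6*B)
(m(2) + M(9))*11 = ((1 + 2*2²) + 6*9)*11 = ((1 + 2*4) + 54)*11 = ((1 + 8) + 54)*11 = (9 + 54)*11 = 63*11 = 693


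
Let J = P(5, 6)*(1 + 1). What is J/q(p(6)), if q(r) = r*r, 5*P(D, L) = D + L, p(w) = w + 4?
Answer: 11/250 ≈ 0.044000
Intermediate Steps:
p(w) = 4 + w
P(D, L) = D/5 + L/5 (P(D, L) = (D + L)/5 = D/5 + L/5)
q(r) = r²
J = 22/5 (J = ((⅕)*5 + (⅕)*6)*(1 + 1) = (1 + 6/5)*2 = (11/5)*2 = 22/5 ≈ 4.4000)
J/q(p(6)) = 22/(5*((4 + 6)²)) = 22/(5*(10²)) = (22/5)/100 = (22/5)*(1/100) = 11/250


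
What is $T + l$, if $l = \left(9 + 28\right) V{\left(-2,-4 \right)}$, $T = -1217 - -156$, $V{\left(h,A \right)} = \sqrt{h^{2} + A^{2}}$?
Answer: $-1061 + 74 \sqrt{5} \approx -895.53$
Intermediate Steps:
$V{\left(h,A \right)} = \sqrt{A^{2} + h^{2}}$
$T = -1061$ ($T = -1217 + 156 = -1061$)
$l = 74 \sqrt{5}$ ($l = \left(9 + 28\right) \sqrt{\left(-4\right)^{2} + \left(-2\right)^{2}} = 37 \sqrt{16 + 4} = 37 \sqrt{20} = 37 \cdot 2 \sqrt{5} = 74 \sqrt{5} \approx 165.47$)
$T + l = -1061 + 74 \sqrt{5}$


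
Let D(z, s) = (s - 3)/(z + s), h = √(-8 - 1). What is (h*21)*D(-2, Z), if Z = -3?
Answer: 378*I/5 ≈ 75.6*I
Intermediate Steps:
h = 3*I (h = √(-9) = 3*I ≈ 3.0*I)
D(z, s) = (-3 + s)/(s + z)
(h*21)*D(-2, Z) = ((3*I)*21)*((-3 - 3)/(-3 - 2)) = (63*I)*(-6/(-5)) = (63*I)*(-⅕*(-6)) = (63*I)*(6/5) = 378*I/5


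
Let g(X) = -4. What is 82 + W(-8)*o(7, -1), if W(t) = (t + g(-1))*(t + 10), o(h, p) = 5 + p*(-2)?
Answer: -86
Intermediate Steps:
o(h, p) = 5 - 2*p
W(t) = (-4 + t)*(10 + t) (W(t) = (t - 4)*(t + 10) = (-4 + t)*(10 + t))
82 + W(-8)*o(7, -1) = 82 + (-40 + (-8)**2 + 6*(-8))*(5 - 2*(-1)) = 82 + (-40 + 64 - 48)*(5 + 2) = 82 - 24*7 = 82 - 168 = -86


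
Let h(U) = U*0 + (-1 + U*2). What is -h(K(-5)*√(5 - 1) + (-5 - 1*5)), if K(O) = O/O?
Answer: 17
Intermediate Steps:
K(O) = 1
h(U) = -1 + 2*U (h(U) = 0 + (-1 + 2*U) = -1 + 2*U)
-h(K(-5)*√(5 - 1) + (-5 - 1*5)) = -(-1 + 2*(1*√(5 - 1) + (-5 - 1*5))) = -(-1 + 2*(1*√4 + (-5 - 5))) = -(-1 + 2*(1*2 - 10)) = -(-1 + 2*(2 - 10)) = -(-1 + 2*(-8)) = -(-1 - 16) = -1*(-17) = 17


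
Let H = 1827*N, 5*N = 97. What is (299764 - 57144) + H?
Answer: 1390319/5 ≈ 2.7806e+5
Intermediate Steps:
N = 97/5 (N = (⅕)*97 = 97/5 ≈ 19.400)
H = 177219/5 (H = 1827*(97/5) = 177219/5 ≈ 35444.)
(299764 - 57144) + H = (299764 - 57144) + 177219/5 = 242620 + 177219/5 = 1390319/5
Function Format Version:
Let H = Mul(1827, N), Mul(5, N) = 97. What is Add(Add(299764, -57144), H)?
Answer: Rational(1390319, 5) ≈ 2.7806e+5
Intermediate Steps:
N = Rational(97, 5) (N = Mul(Rational(1, 5), 97) = Rational(97, 5) ≈ 19.400)
H = Rational(177219, 5) (H = Mul(1827, Rational(97, 5)) = Rational(177219, 5) ≈ 35444.)
Add(Add(299764, -57144), H) = Add(Add(299764, -57144), Rational(177219, 5)) = Add(242620, Rational(177219, 5)) = Rational(1390319, 5)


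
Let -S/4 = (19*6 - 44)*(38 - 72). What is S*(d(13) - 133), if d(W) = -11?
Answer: -1370880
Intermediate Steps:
S = 9520 (S = -4*(19*6 - 44)*(38 - 72) = -4*(114 - 44)*(-34) = -280*(-34) = -4*(-2380) = 9520)
S*(d(13) - 133) = 9520*(-11 - 133) = 9520*(-144) = -1370880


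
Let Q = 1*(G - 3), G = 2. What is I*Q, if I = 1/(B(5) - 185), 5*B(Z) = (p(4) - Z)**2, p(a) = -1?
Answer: 5/889 ≈ 0.0056243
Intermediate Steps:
B(Z) = (-1 - Z)**2/5
Q = -1 (Q = 1*(2 - 3) = 1*(-1) = -1)
I = -5/889 (I = 1/((1 + 5)**2/5 - 185) = 1/((1/5)*6**2 - 185) = 1/((1/5)*36 - 185) = 1/(36/5 - 185) = 1/(-889/5) = -5/889 ≈ -0.0056243)
I*Q = -5/889*(-1) = 5/889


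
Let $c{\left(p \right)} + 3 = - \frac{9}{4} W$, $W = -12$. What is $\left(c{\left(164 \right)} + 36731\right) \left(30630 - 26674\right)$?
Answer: $145402780$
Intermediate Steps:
$c{\left(p \right)} = 24$ ($c{\left(p \right)} = -3 + - \frac{9}{4} \left(-12\right) = -3 + \left(-9\right) \frac{1}{4} \left(-12\right) = -3 - -27 = -3 + 27 = 24$)
$\left(c{\left(164 \right)} + 36731\right) \left(30630 - 26674\right) = \left(24 + 36731\right) \left(30630 - 26674\right) = 36755 \cdot 3956 = 145402780$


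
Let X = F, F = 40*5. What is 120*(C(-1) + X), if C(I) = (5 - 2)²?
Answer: 25080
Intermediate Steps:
C(I) = 9 (C(I) = 3² = 9)
F = 200
X = 200
120*(C(-1) + X) = 120*(9 + 200) = 120*209 = 25080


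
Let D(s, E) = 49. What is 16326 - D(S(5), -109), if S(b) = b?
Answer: 16277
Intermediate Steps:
16326 - D(S(5), -109) = 16326 - 1*49 = 16326 - 49 = 16277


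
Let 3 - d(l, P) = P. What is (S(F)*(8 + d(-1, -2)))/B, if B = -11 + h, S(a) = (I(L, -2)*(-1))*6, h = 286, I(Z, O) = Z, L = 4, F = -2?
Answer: -312/275 ≈ -1.1345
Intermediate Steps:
d(l, P) = 3 - P
S(a) = -24 (S(a) = (4*(-1))*6 = -4*6 = -24)
B = 275 (B = -11 + 286 = 275)
(S(F)*(8 + d(-1, -2)))/B = -24*(8 + (3 - 1*(-2)))/275 = -24*(8 + (3 + 2))*(1/275) = -24*(8 + 5)*(1/275) = -24*13*(1/275) = -312*1/275 = -312/275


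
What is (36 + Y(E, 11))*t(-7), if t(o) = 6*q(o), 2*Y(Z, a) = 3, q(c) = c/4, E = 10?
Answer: -1575/4 ≈ -393.75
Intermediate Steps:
q(c) = c/4 (q(c) = c*(¼) = c/4)
Y(Z, a) = 3/2 (Y(Z, a) = (½)*3 = 3/2)
t(o) = 3*o/2 (t(o) = 6*(o/4) = 3*o/2)
(36 + Y(E, 11))*t(-7) = (36 + 3/2)*((3/2)*(-7)) = (75/2)*(-21/2) = -1575/4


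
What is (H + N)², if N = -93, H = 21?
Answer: 5184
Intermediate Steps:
(H + N)² = (21 - 93)² = (-72)² = 5184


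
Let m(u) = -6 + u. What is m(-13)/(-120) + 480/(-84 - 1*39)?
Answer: -18421/4920 ≈ -3.7441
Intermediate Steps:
m(-13)/(-120) + 480/(-84 - 1*39) = (-6 - 13)/(-120) + 480/(-84 - 1*39) = -19*(-1/120) + 480/(-84 - 39) = 19/120 + 480/(-123) = 19/120 + 480*(-1/123) = 19/120 - 160/41 = -18421/4920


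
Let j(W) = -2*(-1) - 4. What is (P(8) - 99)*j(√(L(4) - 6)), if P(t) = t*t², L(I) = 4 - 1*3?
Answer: -826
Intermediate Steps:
L(I) = 1 (L(I) = 4 - 3 = 1)
P(t) = t³
j(W) = -2 (j(W) = 2 - 4 = -2)
(P(8) - 99)*j(√(L(4) - 6)) = (8³ - 99)*(-2) = (512 - 99)*(-2) = 413*(-2) = -826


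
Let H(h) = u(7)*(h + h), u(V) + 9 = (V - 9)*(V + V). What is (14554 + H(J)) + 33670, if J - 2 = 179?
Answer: 34830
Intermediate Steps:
u(V) = -9 + 2*V*(-9 + V) (u(V) = -9 + (V - 9)*(V + V) = -9 + (-9 + V)*(2*V) = -9 + 2*V*(-9 + V))
J = 181 (J = 2 + 179 = 181)
H(h) = -74*h (H(h) = (-9 - 18*7 + 2*7**2)*(h + h) = (-9 - 126 + 2*49)*(2*h) = (-9 - 126 + 98)*(2*h) = -74*h)
(14554 + H(J)) + 33670 = (14554 - 74*181) + 33670 = (14554 - 13394) + 33670 = 1160 + 33670 = 34830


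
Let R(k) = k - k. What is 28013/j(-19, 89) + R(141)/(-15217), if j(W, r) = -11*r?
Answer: -28013/979 ≈ -28.614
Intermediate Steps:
R(k) = 0
28013/j(-19, 89) + R(141)/(-15217) = 28013/((-11*89)) + 0/(-15217) = 28013/(-979) + 0*(-1/15217) = 28013*(-1/979) + 0 = -28013/979 + 0 = -28013/979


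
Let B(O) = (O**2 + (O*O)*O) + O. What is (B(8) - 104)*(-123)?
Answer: -59040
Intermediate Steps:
B(O) = O + O**2 + O**3 (B(O) = (O**2 + O**2*O) + O = (O**2 + O**3) + O = O + O**2 + O**3)
(B(8) - 104)*(-123) = (8*(1 + 8 + 8**2) - 104)*(-123) = (8*(1 + 8 + 64) - 104)*(-123) = (8*73 - 104)*(-123) = (584 - 104)*(-123) = 480*(-123) = -59040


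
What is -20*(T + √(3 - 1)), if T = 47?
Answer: -940 - 20*√2 ≈ -968.28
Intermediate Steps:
-20*(T + √(3 - 1)) = -20*(47 + √(3 - 1)) = -20*(47 + √2) = -940 - 20*√2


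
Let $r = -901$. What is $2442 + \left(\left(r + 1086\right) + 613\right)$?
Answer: $3240$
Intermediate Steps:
$2442 + \left(\left(r + 1086\right) + 613\right) = 2442 + \left(\left(-901 + 1086\right) + 613\right) = 2442 + \left(185 + 613\right) = 2442 + 798 = 3240$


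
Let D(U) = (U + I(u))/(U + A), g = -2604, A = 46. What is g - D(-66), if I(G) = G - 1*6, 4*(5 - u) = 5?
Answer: -208593/80 ≈ -2607.4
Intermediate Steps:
u = 15/4 (u = 5 - ¼*5 = 5 - 5/4 = 15/4 ≈ 3.7500)
I(G) = -6 + G (I(G) = G - 6 = -6 + G)
D(U) = (-9/4 + U)/(46 + U) (D(U) = (U + (-6 + 15/4))/(U + 46) = (U - 9/4)/(46 + U) = (-9/4 + U)/(46 + U))
g - D(-66) = -2604 - (-9/4 - 66)/(46 - 66) = -2604 - (-273)/((-20)*4) = -2604 - (-1)*(-273)/(20*4) = -2604 - 1*273/80 = -2604 - 273/80 = -208593/80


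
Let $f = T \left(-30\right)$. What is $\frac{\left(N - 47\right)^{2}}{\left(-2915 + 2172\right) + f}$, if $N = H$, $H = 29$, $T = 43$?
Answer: $- \frac{324}{2033} \approx -0.15937$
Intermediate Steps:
$f = -1290$ ($f = 43 \left(-30\right) = -1290$)
$N = 29$
$\frac{\left(N - 47\right)^{2}}{\left(-2915 + 2172\right) + f} = \frac{\left(29 - 47\right)^{2}}{\left(-2915 + 2172\right) - 1290} = \frac{\left(-18\right)^{2}}{-743 - 1290} = \frac{324}{-2033} = 324 \left(- \frac{1}{2033}\right) = - \frac{324}{2033}$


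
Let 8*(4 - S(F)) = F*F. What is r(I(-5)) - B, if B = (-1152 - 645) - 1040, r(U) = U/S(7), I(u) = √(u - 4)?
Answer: 2837 - 24*I/17 ≈ 2837.0 - 1.4118*I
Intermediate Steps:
S(F) = 4 - F²/8 (S(F) = 4 - F*F/8 = 4 - F²/8)
I(u) = √(-4 + u)
r(U) = -8*U/17 (r(U) = U/(4 - ⅛*7²) = U/(4 - ⅛*49) = U/(4 - 49/8) = U/(-17/8) = U*(-8/17) = -8*U/17)
B = -2837 (B = -1797 - 1040 = -2837)
r(I(-5)) - B = -8*√(-4 - 5)/17 - 1*(-2837) = -24*I/17 + 2837 = 2837 - 24*I/17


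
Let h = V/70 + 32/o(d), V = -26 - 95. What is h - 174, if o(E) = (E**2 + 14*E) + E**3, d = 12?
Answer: -125459/714 ≈ -175.71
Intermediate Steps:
V = -121
o(E) = E**2 + E**3 + 14*E
h = -1223/714 (h = -121/70 + 32/((12*(14 + 12 + 12**2))) = -121*1/70 + 32/((12*(14 + 12 + 144))) = -121/70 + 32/((12*170)) = -121/70 + 32/2040 = -121/70 + 32*(1/2040) = -121/70 + 4/255 = -1223/714 ≈ -1.7129)
h - 174 = -1223/714 - 174 = -125459/714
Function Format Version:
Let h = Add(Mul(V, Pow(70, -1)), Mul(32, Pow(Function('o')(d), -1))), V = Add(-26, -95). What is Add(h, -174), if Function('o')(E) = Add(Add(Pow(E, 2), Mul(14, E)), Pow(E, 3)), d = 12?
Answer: Rational(-125459, 714) ≈ -175.71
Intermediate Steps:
V = -121
Function('o')(E) = Add(Pow(E, 2), Pow(E, 3), Mul(14, E))
h = Rational(-1223, 714) (h = Add(Mul(-121, Pow(70, -1)), Mul(32, Pow(Mul(12, Add(14, 12, Pow(12, 2))), -1))) = Add(Mul(-121, Rational(1, 70)), Mul(32, Pow(Mul(12, Add(14, 12, 144)), -1))) = Add(Rational(-121, 70), Mul(32, Pow(Mul(12, 170), -1))) = Add(Rational(-121, 70), Mul(32, Pow(2040, -1))) = Add(Rational(-121, 70), Mul(32, Rational(1, 2040))) = Add(Rational(-121, 70), Rational(4, 255)) = Rational(-1223, 714) ≈ -1.7129)
Add(h, -174) = Add(Rational(-1223, 714), -174) = Rational(-125459, 714)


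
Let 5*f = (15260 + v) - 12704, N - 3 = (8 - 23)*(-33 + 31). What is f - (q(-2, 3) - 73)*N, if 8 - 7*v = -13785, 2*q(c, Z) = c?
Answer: 23431/7 ≈ 3347.3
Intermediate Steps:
q(c, Z) = c/2
N = 33 (N = 3 + (8 - 23)*(-33 + 31) = 3 - 15*(-2) = 3 + 30 = 33)
v = 13793/7 (v = 8/7 - ⅐*(-13785) = 8/7 + 13785/7 = 13793/7 ≈ 1970.4)
f = 6337/7 (f = ((15260 + 13793/7) - 12704)/5 = (120613/7 - 12704)/5 = (⅕)*(31685/7) = 6337/7 ≈ 905.29)
f - (q(-2, 3) - 73)*N = 6337/7 - ((½)*(-2) - 73)*33 = 6337/7 - (-1 - 73)*33 = 6337/7 - (-74)*33 = 6337/7 - 1*(-2442) = 6337/7 + 2442 = 23431/7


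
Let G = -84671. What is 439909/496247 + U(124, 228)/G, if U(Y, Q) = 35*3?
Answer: 2187966412/2471631161 ≈ 0.88523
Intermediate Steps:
U(Y, Q) = 105
439909/496247 + U(124, 228)/G = 439909/496247 + 105/(-84671) = 439909*(1/496247) + 105*(-1/84671) = 25877/29191 - 105/84671 = 2187966412/2471631161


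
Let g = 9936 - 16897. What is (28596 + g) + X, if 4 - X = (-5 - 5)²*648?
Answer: -43161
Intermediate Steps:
g = -6961
X = -64796 (X = 4 - (-5 - 5)²*648 = 4 - (-10)²*648 = 4 - 100*648 = 4 - 1*64800 = 4 - 64800 = -64796)
(28596 + g) + X = (28596 - 6961) - 64796 = 21635 - 64796 = -43161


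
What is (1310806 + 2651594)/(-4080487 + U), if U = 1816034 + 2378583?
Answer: 396240/11413 ≈ 34.718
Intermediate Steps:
U = 4194617
(1310806 + 2651594)/(-4080487 + U) = (1310806 + 2651594)/(-4080487 + 4194617) = 3962400/114130 = 3962400*(1/114130) = 396240/11413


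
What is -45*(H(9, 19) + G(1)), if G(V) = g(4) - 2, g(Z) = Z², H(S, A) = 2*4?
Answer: -990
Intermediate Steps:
H(S, A) = 8
G(V) = 14 (G(V) = 4² - 2 = 16 - 2 = 14)
-45*(H(9, 19) + G(1)) = -45*(8 + 14) = -45*22 = -990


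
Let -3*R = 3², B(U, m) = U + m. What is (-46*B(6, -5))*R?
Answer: 138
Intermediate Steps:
R = -3 (R = -⅓*3² = -⅓*9 = -3)
(-46*B(6, -5))*R = -46*(6 - 5)*(-3) = -46*1*(-3) = -46*(-3) = 138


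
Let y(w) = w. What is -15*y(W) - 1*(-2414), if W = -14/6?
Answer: 2449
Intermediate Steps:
W = -7/3 (W = -14*⅙ = -7/3 ≈ -2.3333)
-15*y(W) - 1*(-2414) = -15*(-7/3) - 1*(-2414) = 35 + 2414 = 2449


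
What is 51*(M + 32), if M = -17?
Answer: 765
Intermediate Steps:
51*(M + 32) = 51*(-17 + 32) = 51*15 = 765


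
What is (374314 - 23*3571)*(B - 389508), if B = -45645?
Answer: -127143438693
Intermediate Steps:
(374314 - 23*3571)*(B - 389508) = (374314 - 23*3571)*(-45645 - 389508) = (374314 - 82133)*(-435153) = 292181*(-435153) = -127143438693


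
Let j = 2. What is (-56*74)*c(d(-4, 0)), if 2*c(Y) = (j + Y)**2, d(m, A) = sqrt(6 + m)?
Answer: -12432 - 8288*sqrt(2) ≈ -24153.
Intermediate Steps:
c(Y) = (2 + Y)**2/2
(-56*74)*c(d(-4, 0)) = (-56*74)*((2 + sqrt(6 - 4))**2/2) = -2072*(2 + sqrt(2))**2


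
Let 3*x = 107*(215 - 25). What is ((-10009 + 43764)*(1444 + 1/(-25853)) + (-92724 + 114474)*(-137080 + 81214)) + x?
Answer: -90459892963295/77559 ≈ -1.1663e+9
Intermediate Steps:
x = 20330/3 (x = (107*(215 - 25))/3 = (107*190)/3 = (1/3)*20330 = 20330/3 ≈ 6776.7)
((-10009 + 43764)*(1444 + 1/(-25853)) + (-92724 + 114474)*(-137080 + 81214)) + x = ((-10009 + 43764)*(1444 + 1/(-25853)) + (-92724 + 114474)*(-137080 + 81214)) + 20330/3 = (33755*(1444 - 1/25853) + 21750*(-55866)) + 20330/3 = (33755*(37331731/25853) - 1215085500) + 20330/3 = (1260132579905/25853 - 1215085500) + 20330/3 = -30153472851595/25853 + 20330/3 = -90459892963295/77559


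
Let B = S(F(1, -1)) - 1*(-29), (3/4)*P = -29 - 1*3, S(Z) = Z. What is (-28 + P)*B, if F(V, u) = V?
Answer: -2120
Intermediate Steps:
P = -128/3 (P = 4*(-29 - 1*3)/3 = 4*(-29 - 3)/3 = (4/3)*(-32) = -128/3 ≈ -42.667)
B = 30 (B = 1 - 1*(-29) = 1 + 29 = 30)
(-28 + P)*B = (-28 - 128/3)*30 = -212/3*30 = -2120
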